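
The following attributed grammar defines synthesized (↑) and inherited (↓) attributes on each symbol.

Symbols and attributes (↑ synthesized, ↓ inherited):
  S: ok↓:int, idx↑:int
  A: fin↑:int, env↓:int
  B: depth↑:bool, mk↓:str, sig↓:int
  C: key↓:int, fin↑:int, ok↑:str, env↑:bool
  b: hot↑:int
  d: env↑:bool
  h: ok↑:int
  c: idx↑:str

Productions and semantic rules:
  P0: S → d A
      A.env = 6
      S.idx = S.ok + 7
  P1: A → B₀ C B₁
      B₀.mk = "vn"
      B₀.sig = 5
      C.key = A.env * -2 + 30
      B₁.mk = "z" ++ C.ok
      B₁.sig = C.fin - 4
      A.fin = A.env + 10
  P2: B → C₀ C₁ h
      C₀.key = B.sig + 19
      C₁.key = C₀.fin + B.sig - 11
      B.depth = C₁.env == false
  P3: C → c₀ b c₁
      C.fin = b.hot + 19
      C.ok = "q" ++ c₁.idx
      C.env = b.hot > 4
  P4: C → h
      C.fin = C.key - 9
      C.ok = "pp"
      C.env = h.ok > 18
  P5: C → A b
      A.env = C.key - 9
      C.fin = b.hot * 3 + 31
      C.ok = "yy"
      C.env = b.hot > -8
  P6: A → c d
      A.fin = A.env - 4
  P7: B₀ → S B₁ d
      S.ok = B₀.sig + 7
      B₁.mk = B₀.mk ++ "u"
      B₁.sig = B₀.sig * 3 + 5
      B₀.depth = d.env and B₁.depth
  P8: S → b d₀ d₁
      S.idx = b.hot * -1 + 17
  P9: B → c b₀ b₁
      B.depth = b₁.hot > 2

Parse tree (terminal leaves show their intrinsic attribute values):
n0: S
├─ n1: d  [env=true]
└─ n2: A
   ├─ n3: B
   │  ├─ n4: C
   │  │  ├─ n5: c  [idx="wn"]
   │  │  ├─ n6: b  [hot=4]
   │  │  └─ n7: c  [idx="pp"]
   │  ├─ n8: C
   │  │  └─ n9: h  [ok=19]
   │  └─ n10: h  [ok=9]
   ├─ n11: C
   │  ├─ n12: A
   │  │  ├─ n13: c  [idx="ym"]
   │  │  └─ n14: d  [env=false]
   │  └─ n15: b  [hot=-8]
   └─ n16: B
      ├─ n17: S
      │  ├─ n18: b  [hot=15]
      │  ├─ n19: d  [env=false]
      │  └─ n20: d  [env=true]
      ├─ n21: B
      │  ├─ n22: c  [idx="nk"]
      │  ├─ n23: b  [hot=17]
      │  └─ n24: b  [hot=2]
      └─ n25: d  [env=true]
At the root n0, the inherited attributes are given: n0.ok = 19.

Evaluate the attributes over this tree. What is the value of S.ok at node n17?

1. n0.ok = 19  [given at root]
2. n1.env = true  [terminal]
3. n2.env = 6  [6]
4. n3.mk = "vn"  ["vn"]
5. n3.sig = 5  [5]
6. n4.key = 24  [B.sig + 19]
7. n5.idx = "wn"  [terminal]
8. n6.hot = 4  [terminal]
9. n7.idx = "pp"  [terminal]
10. n4.fin = 23  [b.hot + 19]
11. n4.ok = "qpp"  ["q" ++ c₁.idx]
12. n4.env = false  [b.hot > 4]
13. n8.key = 17  [C₀.fin + B.sig - 11]
14. n9.ok = 19  [terminal]
15. n8.fin = 8  [C.key - 9]
16. n8.ok = "pp"  ["pp"]
17. n8.env = true  [h.ok > 18]
18. n10.ok = 9  [terminal]
19. n3.depth = false  [C₁.env == false]
20. n11.key = 18  [A.env * -2 + 30]
21. n12.env = 9  [C.key - 9]
22. n13.idx = "ym"  [terminal]
23. n14.env = false  [terminal]
24. n12.fin = 5  [A.env - 4]
25. n15.hot = -8  [terminal]
26. n11.fin = 7  [b.hot * 3 + 31]
27. n11.ok = "yy"  ["yy"]
28. n11.env = false  [b.hot > -8]
29. n16.mk = "zyy"  ["z" ++ C.ok]
30. n16.sig = 3  [C.fin - 4]
31. n17.ok = 10  [B₀.sig + 7]
32. n18.hot = 15  [terminal]
33. n19.env = false  [terminal]
34. n20.env = true  [terminal]
35. n17.idx = 2  [b.hot * -1 + 17]
36. n21.mk = "zyyu"  [B₀.mk ++ "u"]
37. n21.sig = 14  [B₀.sig * 3 + 5]
38. n22.idx = "nk"  [terminal]
39. n23.hot = 17  [terminal]
40. n24.hot = 2  [terminal]
41. n21.depth = false  [b₁.hot > 2]
42. n25.env = true  [terminal]
43. n16.depth = false  [d.env and B₁.depth]
44. n2.fin = 16  [A.env + 10]
45. n0.idx = 26  [S.ok + 7]

10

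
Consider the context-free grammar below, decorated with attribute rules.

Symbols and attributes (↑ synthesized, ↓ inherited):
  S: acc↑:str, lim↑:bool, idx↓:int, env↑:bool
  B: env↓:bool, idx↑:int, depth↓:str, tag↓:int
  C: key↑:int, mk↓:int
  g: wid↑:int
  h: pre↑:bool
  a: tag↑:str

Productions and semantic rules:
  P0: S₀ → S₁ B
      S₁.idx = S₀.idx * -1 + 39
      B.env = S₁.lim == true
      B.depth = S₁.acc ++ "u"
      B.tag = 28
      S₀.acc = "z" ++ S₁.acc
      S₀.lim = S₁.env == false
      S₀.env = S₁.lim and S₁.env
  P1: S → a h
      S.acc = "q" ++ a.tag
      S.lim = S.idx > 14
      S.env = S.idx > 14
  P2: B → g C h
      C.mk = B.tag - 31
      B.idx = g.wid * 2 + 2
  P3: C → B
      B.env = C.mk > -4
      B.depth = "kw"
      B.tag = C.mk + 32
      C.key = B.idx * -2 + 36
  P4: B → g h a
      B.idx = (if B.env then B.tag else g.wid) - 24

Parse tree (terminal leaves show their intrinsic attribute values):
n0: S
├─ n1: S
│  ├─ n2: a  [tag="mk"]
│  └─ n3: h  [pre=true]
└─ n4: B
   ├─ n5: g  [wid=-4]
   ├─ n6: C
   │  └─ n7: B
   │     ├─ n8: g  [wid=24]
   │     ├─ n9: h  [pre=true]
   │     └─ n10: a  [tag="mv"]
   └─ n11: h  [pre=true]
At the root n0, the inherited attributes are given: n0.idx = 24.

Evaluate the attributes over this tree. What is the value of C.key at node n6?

1. n0.idx = 24  [given at root]
2. n1.idx = 15  [S₀.idx * -1 + 39]
3. n2.tag = "mk"  [terminal]
4. n3.pre = true  [terminal]
5. n1.acc = "qmk"  ["q" ++ a.tag]
6. n1.lim = true  [S.idx > 14]
7. n1.env = true  [S.idx > 14]
8. n4.env = true  [S₁.lim == true]
9. n4.depth = "qmku"  [S₁.acc ++ "u"]
10. n4.tag = 28  [28]
11. n5.wid = -4  [terminal]
12. n6.mk = -3  [B.tag - 31]
13. n7.env = true  [C.mk > -4]
14. n7.depth = "kw"  ["kw"]
15. n7.tag = 29  [C.mk + 32]
16. n8.wid = 24  [terminal]
17. n9.pre = true  [terminal]
18. n10.tag = "mv"  [terminal]
19. n7.idx = 5  [(if B.env then B.tag else g.wid) - 24]
20. n6.key = 26  [B.idx * -2 + 36]
21. n11.pre = true  [terminal]
22. n4.idx = -6  [g.wid * 2 + 2]
23. n0.acc = "zqmk"  ["z" ++ S₁.acc]
24. n0.lim = false  [S₁.env == false]
25. n0.env = true  [S₁.lim and S₁.env]

26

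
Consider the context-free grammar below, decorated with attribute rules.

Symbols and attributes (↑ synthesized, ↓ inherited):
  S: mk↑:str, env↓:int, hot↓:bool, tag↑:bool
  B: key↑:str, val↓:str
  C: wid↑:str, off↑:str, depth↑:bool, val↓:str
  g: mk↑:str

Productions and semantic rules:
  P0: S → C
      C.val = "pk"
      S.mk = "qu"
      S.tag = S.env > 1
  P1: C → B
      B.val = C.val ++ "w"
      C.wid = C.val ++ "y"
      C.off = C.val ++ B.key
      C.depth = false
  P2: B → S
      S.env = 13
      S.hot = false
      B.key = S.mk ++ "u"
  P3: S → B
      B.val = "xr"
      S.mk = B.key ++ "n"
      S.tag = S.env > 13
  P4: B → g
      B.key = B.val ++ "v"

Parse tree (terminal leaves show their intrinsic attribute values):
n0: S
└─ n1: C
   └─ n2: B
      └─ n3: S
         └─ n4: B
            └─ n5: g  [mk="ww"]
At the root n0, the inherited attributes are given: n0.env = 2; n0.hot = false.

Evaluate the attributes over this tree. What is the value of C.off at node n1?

"pkxrvnu"

1. n0.env = 2  [given at root]
2. n0.hot = false  [given at root]
3. n1.val = "pk"  ["pk"]
4. n2.val = "pkw"  [C.val ++ "w"]
5. n3.env = 13  [13]
6. n3.hot = false  [false]
7. n4.val = "xr"  ["xr"]
8. n5.mk = "ww"  [terminal]
9. n4.key = "xrv"  [B.val ++ "v"]
10. n3.mk = "xrvn"  [B.key ++ "n"]
11. n3.tag = false  [S.env > 13]
12. n2.key = "xrvnu"  [S.mk ++ "u"]
13. n1.wid = "pky"  [C.val ++ "y"]
14. n1.off = "pkxrvnu"  [C.val ++ B.key]
15. n1.depth = false  [false]
16. n0.mk = "qu"  ["qu"]
17. n0.tag = true  [S.env > 1]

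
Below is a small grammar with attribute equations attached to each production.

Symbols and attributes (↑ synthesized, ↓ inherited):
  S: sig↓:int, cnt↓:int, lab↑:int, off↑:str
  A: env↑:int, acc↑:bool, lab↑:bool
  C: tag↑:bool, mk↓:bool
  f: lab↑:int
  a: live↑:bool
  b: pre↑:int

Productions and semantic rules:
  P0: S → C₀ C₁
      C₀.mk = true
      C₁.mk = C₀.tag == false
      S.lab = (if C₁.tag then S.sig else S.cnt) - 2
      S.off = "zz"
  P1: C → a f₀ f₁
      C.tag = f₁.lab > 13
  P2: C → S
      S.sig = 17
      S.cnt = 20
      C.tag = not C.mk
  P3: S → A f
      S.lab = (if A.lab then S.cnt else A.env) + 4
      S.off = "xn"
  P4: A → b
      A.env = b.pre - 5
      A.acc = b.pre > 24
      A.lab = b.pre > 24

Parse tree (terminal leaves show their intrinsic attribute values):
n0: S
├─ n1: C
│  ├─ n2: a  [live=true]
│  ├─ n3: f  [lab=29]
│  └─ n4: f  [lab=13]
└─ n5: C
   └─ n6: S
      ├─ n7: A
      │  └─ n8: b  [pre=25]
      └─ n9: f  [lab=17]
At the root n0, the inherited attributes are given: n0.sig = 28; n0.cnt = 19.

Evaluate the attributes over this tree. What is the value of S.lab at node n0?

1. n0.sig = 28  [given at root]
2. n0.cnt = 19  [given at root]
3. n1.mk = true  [true]
4. n2.live = true  [terminal]
5. n3.lab = 29  [terminal]
6. n4.lab = 13  [terminal]
7. n1.tag = false  [f₁.lab > 13]
8. n5.mk = true  [C₀.tag == false]
9. n6.sig = 17  [17]
10. n6.cnt = 20  [20]
11. n8.pre = 25  [terminal]
12. n7.env = 20  [b.pre - 5]
13. n7.acc = true  [b.pre > 24]
14. n7.lab = true  [b.pre > 24]
15. n9.lab = 17  [terminal]
16. n6.lab = 24  [(if A.lab then S.cnt else A.env) + 4]
17. n6.off = "xn"  ["xn"]
18. n5.tag = false  [not C.mk]
19. n0.lab = 17  [(if C₁.tag then S.sig else S.cnt) - 2]
20. n0.off = "zz"  ["zz"]

17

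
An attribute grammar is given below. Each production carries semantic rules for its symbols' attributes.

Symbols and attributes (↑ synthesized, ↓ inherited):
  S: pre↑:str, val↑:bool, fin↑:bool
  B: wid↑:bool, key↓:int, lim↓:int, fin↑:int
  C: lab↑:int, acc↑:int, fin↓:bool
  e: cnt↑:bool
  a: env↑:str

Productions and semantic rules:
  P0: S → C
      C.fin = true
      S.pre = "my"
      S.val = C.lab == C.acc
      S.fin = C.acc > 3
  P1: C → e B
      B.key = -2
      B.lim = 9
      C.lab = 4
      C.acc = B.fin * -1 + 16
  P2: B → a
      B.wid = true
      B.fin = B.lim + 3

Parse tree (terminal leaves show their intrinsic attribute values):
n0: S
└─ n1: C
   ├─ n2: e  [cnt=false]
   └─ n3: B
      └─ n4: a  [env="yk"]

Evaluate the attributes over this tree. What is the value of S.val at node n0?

1. n1.fin = true  [true]
2. n2.cnt = false  [terminal]
3. n3.key = -2  [-2]
4. n3.lim = 9  [9]
5. n4.env = "yk"  [terminal]
6. n3.wid = true  [true]
7. n3.fin = 12  [B.lim + 3]
8. n1.lab = 4  [4]
9. n1.acc = 4  [B.fin * -1 + 16]
10. n0.pre = "my"  ["my"]
11. n0.val = true  [C.lab == C.acc]
12. n0.fin = true  [C.acc > 3]

true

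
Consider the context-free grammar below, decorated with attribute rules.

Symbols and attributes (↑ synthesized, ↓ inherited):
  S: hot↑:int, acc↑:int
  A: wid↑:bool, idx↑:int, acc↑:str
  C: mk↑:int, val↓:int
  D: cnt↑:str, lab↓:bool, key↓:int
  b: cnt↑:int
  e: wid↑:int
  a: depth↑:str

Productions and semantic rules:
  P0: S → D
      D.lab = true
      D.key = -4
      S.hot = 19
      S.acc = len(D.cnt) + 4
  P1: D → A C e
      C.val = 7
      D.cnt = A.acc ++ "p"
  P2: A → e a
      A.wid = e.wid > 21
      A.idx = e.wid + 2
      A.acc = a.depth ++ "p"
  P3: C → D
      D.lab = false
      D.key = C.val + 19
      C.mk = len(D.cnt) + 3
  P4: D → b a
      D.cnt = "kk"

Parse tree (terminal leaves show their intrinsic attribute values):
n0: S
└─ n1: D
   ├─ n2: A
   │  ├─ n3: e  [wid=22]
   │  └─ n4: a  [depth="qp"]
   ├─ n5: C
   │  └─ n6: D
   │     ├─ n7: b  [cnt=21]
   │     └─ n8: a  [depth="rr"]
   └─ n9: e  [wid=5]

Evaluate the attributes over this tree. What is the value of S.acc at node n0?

1. n1.lab = true  [true]
2. n1.key = -4  [-4]
3. n3.wid = 22  [terminal]
4. n4.depth = "qp"  [terminal]
5. n2.wid = true  [e.wid > 21]
6. n2.idx = 24  [e.wid + 2]
7. n2.acc = "qpp"  [a.depth ++ "p"]
8. n5.val = 7  [7]
9. n6.lab = false  [false]
10. n6.key = 26  [C.val + 19]
11. n7.cnt = 21  [terminal]
12. n8.depth = "rr"  [terminal]
13. n6.cnt = "kk"  ["kk"]
14. n5.mk = 5  [len(D.cnt) + 3]
15. n9.wid = 5  [terminal]
16. n1.cnt = "qppp"  [A.acc ++ "p"]
17. n0.hot = 19  [19]
18. n0.acc = 8  [len(D.cnt) + 4]

8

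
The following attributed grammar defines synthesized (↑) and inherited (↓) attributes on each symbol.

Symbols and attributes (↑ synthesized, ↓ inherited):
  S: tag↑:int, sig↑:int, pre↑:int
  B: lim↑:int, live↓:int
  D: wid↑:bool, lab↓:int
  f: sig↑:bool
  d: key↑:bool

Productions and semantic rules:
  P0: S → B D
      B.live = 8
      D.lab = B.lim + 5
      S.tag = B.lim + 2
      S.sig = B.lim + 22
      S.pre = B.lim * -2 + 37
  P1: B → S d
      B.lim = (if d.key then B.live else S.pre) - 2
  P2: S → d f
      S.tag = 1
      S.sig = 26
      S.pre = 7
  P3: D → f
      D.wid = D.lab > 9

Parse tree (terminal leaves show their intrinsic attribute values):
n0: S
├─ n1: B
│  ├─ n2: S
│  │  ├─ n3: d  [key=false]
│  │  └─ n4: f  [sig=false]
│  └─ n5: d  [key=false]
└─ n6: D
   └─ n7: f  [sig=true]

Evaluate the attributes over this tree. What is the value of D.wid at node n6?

1. n1.live = 8  [8]
2. n3.key = false  [terminal]
3. n4.sig = false  [terminal]
4. n2.tag = 1  [1]
5. n2.sig = 26  [26]
6. n2.pre = 7  [7]
7. n5.key = false  [terminal]
8. n1.lim = 5  [(if d.key then B.live else S.pre) - 2]
9. n6.lab = 10  [B.lim + 5]
10. n7.sig = true  [terminal]
11. n6.wid = true  [D.lab > 9]
12. n0.tag = 7  [B.lim + 2]
13. n0.sig = 27  [B.lim + 22]
14. n0.pre = 27  [B.lim * -2 + 37]

true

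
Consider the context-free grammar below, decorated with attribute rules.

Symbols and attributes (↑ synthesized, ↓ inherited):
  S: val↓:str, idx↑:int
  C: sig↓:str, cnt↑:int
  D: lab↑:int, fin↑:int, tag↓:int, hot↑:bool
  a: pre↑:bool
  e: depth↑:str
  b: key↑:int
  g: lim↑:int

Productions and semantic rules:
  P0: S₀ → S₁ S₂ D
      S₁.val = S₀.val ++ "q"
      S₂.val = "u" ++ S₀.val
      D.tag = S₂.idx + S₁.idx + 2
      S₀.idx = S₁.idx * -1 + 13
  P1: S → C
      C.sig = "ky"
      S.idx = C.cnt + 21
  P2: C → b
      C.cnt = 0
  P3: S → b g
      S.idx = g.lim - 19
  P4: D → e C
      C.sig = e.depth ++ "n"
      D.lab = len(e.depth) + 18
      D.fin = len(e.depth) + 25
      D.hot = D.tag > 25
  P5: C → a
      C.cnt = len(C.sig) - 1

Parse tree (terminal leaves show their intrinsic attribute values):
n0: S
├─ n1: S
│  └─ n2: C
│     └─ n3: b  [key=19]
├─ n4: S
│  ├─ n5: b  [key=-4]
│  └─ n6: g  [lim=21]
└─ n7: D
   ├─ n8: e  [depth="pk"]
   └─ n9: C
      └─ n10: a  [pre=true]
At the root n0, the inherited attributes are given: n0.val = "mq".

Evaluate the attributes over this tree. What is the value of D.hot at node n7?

1. n0.val = "mq"  [given at root]
2. n1.val = "mqq"  [S₀.val ++ "q"]
3. n2.sig = "ky"  ["ky"]
4. n3.key = 19  [terminal]
5. n2.cnt = 0  [0]
6. n1.idx = 21  [C.cnt + 21]
7. n4.val = "umq"  ["u" ++ S₀.val]
8. n5.key = -4  [terminal]
9. n6.lim = 21  [terminal]
10. n4.idx = 2  [g.lim - 19]
11. n7.tag = 25  [S₂.idx + S₁.idx + 2]
12. n8.depth = "pk"  [terminal]
13. n9.sig = "pkn"  [e.depth ++ "n"]
14. n10.pre = true  [terminal]
15. n9.cnt = 2  [len(C.sig) - 1]
16. n7.lab = 20  [len(e.depth) + 18]
17. n7.fin = 27  [len(e.depth) + 25]
18. n7.hot = false  [D.tag > 25]
19. n0.idx = -8  [S₁.idx * -1 + 13]

false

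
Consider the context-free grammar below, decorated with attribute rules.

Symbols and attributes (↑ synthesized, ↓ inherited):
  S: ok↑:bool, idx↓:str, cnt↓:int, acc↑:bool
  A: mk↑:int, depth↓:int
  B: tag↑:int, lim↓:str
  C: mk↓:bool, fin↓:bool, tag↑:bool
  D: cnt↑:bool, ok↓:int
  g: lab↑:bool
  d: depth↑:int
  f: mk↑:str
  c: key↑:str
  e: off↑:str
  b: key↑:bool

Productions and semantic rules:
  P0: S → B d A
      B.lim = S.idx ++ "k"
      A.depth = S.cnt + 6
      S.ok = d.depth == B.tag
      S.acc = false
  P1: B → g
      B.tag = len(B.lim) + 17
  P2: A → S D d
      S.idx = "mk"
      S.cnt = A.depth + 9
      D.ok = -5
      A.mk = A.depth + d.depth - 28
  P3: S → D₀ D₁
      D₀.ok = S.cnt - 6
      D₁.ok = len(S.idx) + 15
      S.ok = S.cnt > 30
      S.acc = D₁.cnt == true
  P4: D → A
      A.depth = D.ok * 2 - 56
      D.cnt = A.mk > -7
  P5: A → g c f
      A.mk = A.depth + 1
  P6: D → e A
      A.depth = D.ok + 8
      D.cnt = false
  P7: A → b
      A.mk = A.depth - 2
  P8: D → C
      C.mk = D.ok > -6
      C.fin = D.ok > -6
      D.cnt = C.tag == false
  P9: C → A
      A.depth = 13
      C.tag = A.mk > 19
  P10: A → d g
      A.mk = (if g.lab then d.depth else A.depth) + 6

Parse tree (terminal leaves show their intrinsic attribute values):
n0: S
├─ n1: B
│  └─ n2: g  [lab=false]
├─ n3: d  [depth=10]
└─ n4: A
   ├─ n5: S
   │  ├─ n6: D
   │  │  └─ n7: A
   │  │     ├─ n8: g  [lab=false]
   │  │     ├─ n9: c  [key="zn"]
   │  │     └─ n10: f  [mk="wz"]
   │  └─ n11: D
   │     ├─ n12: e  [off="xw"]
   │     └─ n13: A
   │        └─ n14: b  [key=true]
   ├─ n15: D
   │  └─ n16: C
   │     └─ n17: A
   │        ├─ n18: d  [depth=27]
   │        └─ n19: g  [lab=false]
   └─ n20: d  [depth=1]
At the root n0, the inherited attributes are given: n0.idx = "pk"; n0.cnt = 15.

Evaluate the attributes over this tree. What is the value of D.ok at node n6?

24

1. n0.idx = "pk"  [given at root]
2. n0.cnt = 15  [given at root]
3. n1.lim = "pkk"  [S.idx ++ "k"]
4. n2.lab = false  [terminal]
5. n1.tag = 20  [len(B.lim) + 17]
6. n3.depth = 10  [terminal]
7. n4.depth = 21  [S.cnt + 6]
8. n5.idx = "mk"  ["mk"]
9. n5.cnt = 30  [A.depth + 9]
10. n6.ok = 24  [S.cnt - 6]
11. n7.depth = -8  [D.ok * 2 - 56]
12. n8.lab = false  [terminal]
13. n9.key = "zn"  [terminal]
14. n10.mk = "wz"  [terminal]
15. n7.mk = -7  [A.depth + 1]
16. n6.cnt = false  [A.mk > -7]
17. n11.ok = 17  [len(S.idx) + 15]
18. n12.off = "xw"  [terminal]
19. n13.depth = 25  [D.ok + 8]
20. n14.key = true  [terminal]
21. n13.mk = 23  [A.depth - 2]
22. n11.cnt = false  [false]
23. n5.ok = false  [S.cnt > 30]
24. n5.acc = false  [D₁.cnt == true]
25. n15.ok = -5  [-5]
26. n16.mk = true  [D.ok > -6]
27. n16.fin = true  [D.ok > -6]
28. n17.depth = 13  [13]
29. n18.depth = 27  [terminal]
30. n19.lab = false  [terminal]
31. n17.mk = 19  [(if g.lab then d.depth else A.depth) + 6]
32. n16.tag = false  [A.mk > 19]
33. n15.cnt = true  [C.tag == false]
34. n20.depth = 1  [terminal]
35. n4.mk = -6  [A.depth + d.depth - 28]
36. n0.ok = false  [d.depth == B.tag]
37. n0.acc = false  [false]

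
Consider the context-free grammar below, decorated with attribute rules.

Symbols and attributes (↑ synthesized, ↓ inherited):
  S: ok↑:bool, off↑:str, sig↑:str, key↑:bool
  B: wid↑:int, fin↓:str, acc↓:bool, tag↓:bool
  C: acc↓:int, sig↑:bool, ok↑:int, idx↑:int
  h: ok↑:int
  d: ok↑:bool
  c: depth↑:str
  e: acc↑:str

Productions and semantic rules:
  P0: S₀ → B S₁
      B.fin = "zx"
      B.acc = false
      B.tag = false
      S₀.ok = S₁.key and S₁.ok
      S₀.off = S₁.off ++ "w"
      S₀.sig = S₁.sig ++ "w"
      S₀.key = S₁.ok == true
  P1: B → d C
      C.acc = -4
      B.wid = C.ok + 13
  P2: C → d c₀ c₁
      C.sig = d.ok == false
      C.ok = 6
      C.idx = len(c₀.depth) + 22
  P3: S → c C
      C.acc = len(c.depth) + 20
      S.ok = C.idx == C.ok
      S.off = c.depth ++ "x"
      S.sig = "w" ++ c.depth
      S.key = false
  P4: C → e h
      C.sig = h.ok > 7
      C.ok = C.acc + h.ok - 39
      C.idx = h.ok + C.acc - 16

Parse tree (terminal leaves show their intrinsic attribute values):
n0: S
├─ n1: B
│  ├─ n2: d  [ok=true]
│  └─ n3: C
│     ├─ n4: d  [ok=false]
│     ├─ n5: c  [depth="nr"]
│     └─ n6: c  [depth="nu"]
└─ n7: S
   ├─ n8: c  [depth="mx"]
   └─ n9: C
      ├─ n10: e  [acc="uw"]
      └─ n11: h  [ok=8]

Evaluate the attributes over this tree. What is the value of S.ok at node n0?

false

1. n1.fin = "zx"  ["zx"]
2. n1.acc = false  [false]
3. n1.tag = false  [false]
4. n2.ok = true  [terminal]
5. n3.acc = -4  [-4]
6. n4.ok = false  [terminal]
7. n5.depth = "nr"  [terminal]
8. n6.depth = "nu"  [terminal]
9. n3.sig = true  [d.ok == false]
10. n3.ok = 6  [6]
11. n3.idx = 24  [len(c₀.depth) + 22]
12. n1.wid = 19  [C.ok + 13]
13. n8.depth = "mx"  [terminal]
14. n9.acc = 22  [len(c.depth) + 20]
15. n10.acc = "uw"  [terminal]
16. n11.ok = 8  [terminal]
17. n9.sig = true  [h.ok > 7]
18. n9.ok = -9  [C.acc + h.ok - 39]
19. n9.idx = 14  [h.ok + C.acc - 16]
20. n7.ok = false  [C.idx == C.ok]
21. n7.off = "mxx"  [c.depth ++ "x"]
22. n7.sig = "wmx"  ["w" ++ c.depth]
23. n7.key = false  [false]
24. n0.ok = false  [S₁.key and S₁.ok]
25. n0.off = "mxxw"  [S₁.off ++ "w"]
26. n0.sig = "wmxw"  [S₁.sig ++ "w"]
27. n0.key = false  [S₁.ok == true]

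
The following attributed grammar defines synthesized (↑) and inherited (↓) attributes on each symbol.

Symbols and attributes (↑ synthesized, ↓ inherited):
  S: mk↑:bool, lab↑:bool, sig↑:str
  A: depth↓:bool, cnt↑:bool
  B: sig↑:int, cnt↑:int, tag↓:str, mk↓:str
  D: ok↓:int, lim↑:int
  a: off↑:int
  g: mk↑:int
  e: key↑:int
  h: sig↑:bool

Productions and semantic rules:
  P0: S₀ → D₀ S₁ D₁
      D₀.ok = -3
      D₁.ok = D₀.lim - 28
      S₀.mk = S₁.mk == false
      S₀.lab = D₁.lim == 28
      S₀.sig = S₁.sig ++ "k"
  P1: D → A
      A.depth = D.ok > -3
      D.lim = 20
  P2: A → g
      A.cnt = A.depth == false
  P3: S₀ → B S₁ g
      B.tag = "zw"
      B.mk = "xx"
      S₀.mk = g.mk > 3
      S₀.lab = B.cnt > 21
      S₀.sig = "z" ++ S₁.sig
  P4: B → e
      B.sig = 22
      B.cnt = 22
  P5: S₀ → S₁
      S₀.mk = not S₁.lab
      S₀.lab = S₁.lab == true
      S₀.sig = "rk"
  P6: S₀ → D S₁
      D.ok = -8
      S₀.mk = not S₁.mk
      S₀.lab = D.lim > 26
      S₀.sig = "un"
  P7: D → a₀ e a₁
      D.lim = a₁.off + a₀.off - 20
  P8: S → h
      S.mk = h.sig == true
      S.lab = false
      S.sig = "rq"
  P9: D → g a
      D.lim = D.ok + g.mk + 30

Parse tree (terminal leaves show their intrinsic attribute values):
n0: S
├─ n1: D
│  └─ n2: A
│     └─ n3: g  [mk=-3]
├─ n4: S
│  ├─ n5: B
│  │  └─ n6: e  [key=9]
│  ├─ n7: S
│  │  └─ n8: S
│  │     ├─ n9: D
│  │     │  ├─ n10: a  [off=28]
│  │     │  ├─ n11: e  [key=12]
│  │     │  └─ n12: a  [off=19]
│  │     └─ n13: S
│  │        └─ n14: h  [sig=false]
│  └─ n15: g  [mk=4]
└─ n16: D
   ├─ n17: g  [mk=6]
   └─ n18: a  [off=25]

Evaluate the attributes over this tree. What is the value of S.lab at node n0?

1. n1.ok = -3  [-3]
2. n2.depth = false  [D.ok > -3]
3. n3.mk = -3  [terminal]
4. n2.cnt = true  [A.depth == false]
5. n1.lim = 20  [20]
6. n5.tag = "zw"  ["zw"]
7. n5.mk = "xx"  ["xx"]
8. n6.key = 9  [terminal]
9. n5.sig = 22  [22]
10. n5.cnt = 22  [22]
11. n9.ok = -8  [-8]
12. n10.off = 28  [terminal]
13. n11.key = 12  [terminal]
14. n12.off = 19  [terminal]
15. n9.lim = 27  [a₁.off + a₀.off - 20]
16. n14.sig = false  [terminal]
17. n13.mk = false  [h.sig == true]
18. n13.lab = false  [false]
19. n13.sig = "rq"  ["rq"]
20. n8.mk = true  [not S₁.mk]
21. n8.lab = true  [D.lim > 26]
22. n8.sig = "un"  ["un"]
23. n7.mk = false  [not S₁.lab]
24. n7.lab = true  [S₁.lab == true]
25. n7.sig = "rk"  ["rk"]
26. n15.mk = 4  [terminal]
27. n4.mk = true  [g.mk > 3]
28. n4.lab = true  [B.cnt > 21]
29. n4.sig = "zrk"  ["z" ++ S₁.sig]
30. n16.ok = -8  [D₀.lim - 28]
31. n17.mk = 6  [terminal]
32. n18.off = 25  [terminal]
33. n16.lim = 28  [D.ok + g.mk + 30]
34. n0.mk = false  [S₁.mk == false]
35. n0.lab = true  [D₁.lim == 28]
36. n0.sig = "zrkk"  [S₁.sig ++ "k"]

true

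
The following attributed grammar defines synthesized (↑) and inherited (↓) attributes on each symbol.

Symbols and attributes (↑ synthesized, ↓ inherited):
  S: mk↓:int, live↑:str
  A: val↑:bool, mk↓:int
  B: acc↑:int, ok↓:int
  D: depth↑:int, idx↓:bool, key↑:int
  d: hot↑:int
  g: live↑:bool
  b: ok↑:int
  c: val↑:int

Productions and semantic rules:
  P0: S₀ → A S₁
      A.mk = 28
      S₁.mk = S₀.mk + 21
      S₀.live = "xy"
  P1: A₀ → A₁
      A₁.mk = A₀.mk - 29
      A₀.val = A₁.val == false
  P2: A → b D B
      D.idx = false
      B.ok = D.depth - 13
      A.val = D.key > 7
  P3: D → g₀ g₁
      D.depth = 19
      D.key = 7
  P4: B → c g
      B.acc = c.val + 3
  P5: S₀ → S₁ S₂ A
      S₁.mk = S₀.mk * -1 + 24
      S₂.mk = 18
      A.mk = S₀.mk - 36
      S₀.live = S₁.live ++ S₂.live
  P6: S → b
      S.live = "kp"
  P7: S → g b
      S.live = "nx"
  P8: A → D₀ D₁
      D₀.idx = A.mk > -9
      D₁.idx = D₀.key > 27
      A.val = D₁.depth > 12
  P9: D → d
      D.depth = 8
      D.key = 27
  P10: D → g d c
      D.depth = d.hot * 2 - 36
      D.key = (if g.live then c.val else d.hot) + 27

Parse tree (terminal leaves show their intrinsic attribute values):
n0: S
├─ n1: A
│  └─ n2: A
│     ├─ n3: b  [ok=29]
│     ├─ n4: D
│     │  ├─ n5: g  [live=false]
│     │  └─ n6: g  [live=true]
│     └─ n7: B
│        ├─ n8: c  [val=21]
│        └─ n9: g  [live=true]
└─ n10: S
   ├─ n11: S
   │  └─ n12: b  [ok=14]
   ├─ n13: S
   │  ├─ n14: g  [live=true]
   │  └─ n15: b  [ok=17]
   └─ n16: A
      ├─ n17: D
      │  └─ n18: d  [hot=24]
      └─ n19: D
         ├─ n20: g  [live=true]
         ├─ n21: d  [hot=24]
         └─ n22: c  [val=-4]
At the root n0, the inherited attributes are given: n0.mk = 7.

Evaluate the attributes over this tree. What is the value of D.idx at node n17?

true

1. n0.mk = 7  [given at root]
2. n1.mk = 28  [28]
3. n2.mk = -1  [A₀.mk - 29]
4. n3.ok = 29  [terminal]
5. n4.idx = false  [false]
6. n5.live = false  [terminal]
7. n6.live = true  [terminal]
8. n4.depth = 19  [19]
9. n4.key = 7  [7]
10. n7.ok = 6  [D.depth - 13]
11. n8.val = 21  [terminal]
12. n9.live = true  [terminal]
13. n7.acc = 24  [c.val + 3]
14. n2.val = false  [D.key > 7]
15. n1.val = true  [A₁.val == false]
16. n10.mk = 28  [S₀.mk + 21]
17. n11.mk = -4  [S₀.mk * -1 + 24]
18. n12.ok = 14  [terminal]
19. n11.live = "kp"  ["kp"]
20. n13.mk = 18  [18]
21. n14.live = true  [terminal]
22. n15.ok = 17  [terminal]
23. n13.live = "nx"  ["nx"]
24. n16.mk = -8  [S₀.mk - 36]
25. n17.idx = true  [A.mk > -9]
26. n18.hot = 24  [terminal]
27. n17.depth = 8  [8]
28. n17.key = 27  [27]
29. n19.idx = false  [D₀.key > 27]
30. n20.live = true  [terminal]
31. n21.hot = 24  [terminal]
32. n22.val = -4  [terminal]
33. n19.depth = 12  [d.hot * 2 - 36]
34. n19.key = 23  [(if g.live then c.val else d.hot) + 27]
35. n16.val = false  [D₁.depth > 12]
36. n10.live = "kpnx"  [S₁.live ++ S₂.live]
37. n0.live = "xy"  ["xy"]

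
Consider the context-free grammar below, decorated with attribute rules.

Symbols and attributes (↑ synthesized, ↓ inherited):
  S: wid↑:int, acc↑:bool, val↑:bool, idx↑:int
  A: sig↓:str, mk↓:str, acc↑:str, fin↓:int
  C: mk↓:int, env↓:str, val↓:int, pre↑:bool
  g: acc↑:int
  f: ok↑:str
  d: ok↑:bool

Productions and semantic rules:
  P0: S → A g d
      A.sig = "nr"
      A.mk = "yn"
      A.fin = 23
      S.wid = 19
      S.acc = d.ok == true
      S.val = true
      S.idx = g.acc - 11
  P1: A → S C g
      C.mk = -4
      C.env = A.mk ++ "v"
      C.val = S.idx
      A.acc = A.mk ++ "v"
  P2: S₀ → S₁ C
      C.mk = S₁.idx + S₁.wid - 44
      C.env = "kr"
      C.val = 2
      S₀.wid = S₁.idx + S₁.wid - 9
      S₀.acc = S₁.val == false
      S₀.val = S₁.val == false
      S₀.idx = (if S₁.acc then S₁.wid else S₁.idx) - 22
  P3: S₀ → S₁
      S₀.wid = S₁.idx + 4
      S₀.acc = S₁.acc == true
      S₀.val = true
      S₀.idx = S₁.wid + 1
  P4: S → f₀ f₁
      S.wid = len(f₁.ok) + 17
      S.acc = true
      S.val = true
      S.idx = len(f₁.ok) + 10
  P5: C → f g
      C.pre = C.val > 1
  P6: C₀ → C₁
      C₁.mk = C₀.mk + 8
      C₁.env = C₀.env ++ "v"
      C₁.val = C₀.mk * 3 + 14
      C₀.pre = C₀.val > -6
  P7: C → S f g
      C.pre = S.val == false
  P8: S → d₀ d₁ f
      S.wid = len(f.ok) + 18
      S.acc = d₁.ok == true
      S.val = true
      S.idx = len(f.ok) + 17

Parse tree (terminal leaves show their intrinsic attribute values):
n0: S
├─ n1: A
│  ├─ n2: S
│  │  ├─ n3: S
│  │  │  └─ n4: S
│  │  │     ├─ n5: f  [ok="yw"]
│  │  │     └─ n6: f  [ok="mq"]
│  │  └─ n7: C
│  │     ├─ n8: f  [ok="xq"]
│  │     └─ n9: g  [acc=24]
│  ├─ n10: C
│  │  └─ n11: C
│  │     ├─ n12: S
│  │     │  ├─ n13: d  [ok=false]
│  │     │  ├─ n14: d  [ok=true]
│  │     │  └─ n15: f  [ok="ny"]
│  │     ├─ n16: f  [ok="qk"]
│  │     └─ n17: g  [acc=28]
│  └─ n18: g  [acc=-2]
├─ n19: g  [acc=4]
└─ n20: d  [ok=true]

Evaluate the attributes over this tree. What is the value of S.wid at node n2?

1. n1.sig = "nr"  ["nr"]
2. n1.mk = "yn"  ["yn"]
3. n1.fin = 23  [23]
4. n5.ok = "yw"  [terminal]
5. n6.ok = "mq"  [terminal]
6. n4.wid = 19  [len(f₁.ok) + 17]
7. n4.acc = true  [true]
8. n4.val = true  [true]
9. n4.idx = 12  [len(f₁.ok) + 10]
10. n3.wid = 16  [S₁.idx + 4]
11. n3.acc = true  [S₁.acc == true]
12. n3.val = true  [true]
13. n3.idx = 20  [S₁.wid + 1]
14. n7.mk = -8  [S₁.idx + S₁.wid - 44]
15. n7.env = "kr"  ["kr"]
16. n7.val = 2  [2]
17. n8.ok = "xq"  [terminal]
18. n9.acc = 24  [terminal]
19. n7.pre = true  [C.val > 1]
20. n2.wid = 27  [S₁.idx + S₁.wid - 9]
21. n2.acc = false  [S₁.val == false]
22. n2.val = false  [S₁.val == false]
23. n2.idx = -6  [(if S₁.acc then S₁.wid else S₁.idx) - 22]
24. n10.mk = -4  [-4]
25. n10.env = "ynv"  [A.mk ++ "v"]
26. n10.val = -6  [S.idx]
27. n11.mk = 4  [C₀.mk + 8]
28. n11.env = "ynvv"  [C₀.env ++ "v"]
29. n11.val = 2  [C₀.mk * 3 + 14]
30. n13.ok = false  [terminal]
31. n14.ok = true  [terminal]
32. n15.ok = "ny"  [terminal]
33. n12.wid = 20  [len(f.ok) + 18]
34. n12.acc = true  [d₁.ok == true]
35. n12.val = true  [true]
36. n12.idx = 19  [len(f.ok) + 17]
37. n16.ok = "qk"  [terminal]
38. n17.acc = 28  [terminal]
39. n11.pre = false  [S.val == false]
40. n10.pre = false  [C₀.val > -6]
41. n18.acc = -2  [terminal]
42. n1.acc = "ynv"  [A.mk ++ "v"]
43. n19.acc = 4  [terminal]
44. n20.ok = true  [terminal]
45. n0.wid = 19  [19]
46. n0.acc = true  [d.ok == true]
47. n0.val = true  [true]
48. n0.idx = -7  [g.acc - 11]

27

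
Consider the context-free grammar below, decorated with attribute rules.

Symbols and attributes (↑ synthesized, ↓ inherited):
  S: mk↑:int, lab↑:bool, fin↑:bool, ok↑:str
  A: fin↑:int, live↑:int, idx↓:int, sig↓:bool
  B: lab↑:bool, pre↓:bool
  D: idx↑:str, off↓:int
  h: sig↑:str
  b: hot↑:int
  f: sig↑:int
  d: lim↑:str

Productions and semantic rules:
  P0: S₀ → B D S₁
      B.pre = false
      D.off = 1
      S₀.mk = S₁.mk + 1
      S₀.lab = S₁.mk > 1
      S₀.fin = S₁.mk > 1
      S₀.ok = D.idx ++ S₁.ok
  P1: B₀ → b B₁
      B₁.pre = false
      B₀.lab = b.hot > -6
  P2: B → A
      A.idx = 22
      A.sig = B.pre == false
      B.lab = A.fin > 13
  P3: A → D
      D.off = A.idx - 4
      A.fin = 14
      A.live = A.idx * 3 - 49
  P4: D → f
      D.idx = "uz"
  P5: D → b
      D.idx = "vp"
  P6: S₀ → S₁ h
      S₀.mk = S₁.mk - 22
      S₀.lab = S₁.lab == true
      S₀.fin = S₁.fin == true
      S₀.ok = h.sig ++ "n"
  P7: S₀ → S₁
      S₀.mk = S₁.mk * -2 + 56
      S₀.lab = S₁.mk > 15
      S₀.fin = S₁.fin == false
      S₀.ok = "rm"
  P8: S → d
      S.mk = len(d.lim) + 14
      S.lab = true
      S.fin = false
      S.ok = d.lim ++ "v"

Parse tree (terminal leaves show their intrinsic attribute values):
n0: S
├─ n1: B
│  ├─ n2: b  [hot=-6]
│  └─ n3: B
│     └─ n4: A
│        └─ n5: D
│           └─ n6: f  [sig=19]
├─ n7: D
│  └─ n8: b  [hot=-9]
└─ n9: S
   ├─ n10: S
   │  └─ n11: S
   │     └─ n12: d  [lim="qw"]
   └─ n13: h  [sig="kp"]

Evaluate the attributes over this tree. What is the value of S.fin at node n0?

true

1. n1.pre = false  [false]
2. n2.hot = -6  [terminal]
3. n3.pre = false  [false]
4. n4.idx = 22  [22]
5. n4.sig = true  [B.pre == false]
6. n5.off = 18  [A.idx - 4]
7. n6.sig = 19  [terminal]
8. n5.idx = "uz"  ["uz"]
9. n4.fin = 14  [14]
10. n4.live = 17  [A.idx * 3 - 49]
11. n3.lab = true  [A.fin > 13]
12. n1.lab = false  [b.hot > -6]
13. n7.off = 1  [1]
14. n8.hot = -9  [terminal]
15. n7.idx = "vp"  ["vp"]
16. n12.lim = "qw"  [terminal]
17. n11.mk = 16  [len(d.lim) + 14]
18. n11.lab = true  [true]
19. n11.fin = false  [false]
20. n11.ok = "qwv"  [d.lim ++ "v"]
21. n10.mk = 24  [S₁.mk * -2 + 56]
22. n10.lab = true  [S₁.mk > 15]
23. n10.fin = true  [S₁.fin == false]
24. n10.ok = "rm"  ["rm"]
25. n13.sig = "kp"  [terminal]
26. n9.mk = 2  [S₁.mk - 22]
27. n9.lab = true  [S₁.lab == true]
28. n9.fin = true  [S₁.fin == true]
29. n9.ok = "kpn"  [h.sig ++ "n"]
30. n0.mk = 3  [S₁.mk + 1]
31. n0.lab = true  [S₁.mk > 1]
32. n0.fin = true  [S₁.mk > 1]
33. n0.ok = "vpkpn"  [D.idx ++ S₁.ok]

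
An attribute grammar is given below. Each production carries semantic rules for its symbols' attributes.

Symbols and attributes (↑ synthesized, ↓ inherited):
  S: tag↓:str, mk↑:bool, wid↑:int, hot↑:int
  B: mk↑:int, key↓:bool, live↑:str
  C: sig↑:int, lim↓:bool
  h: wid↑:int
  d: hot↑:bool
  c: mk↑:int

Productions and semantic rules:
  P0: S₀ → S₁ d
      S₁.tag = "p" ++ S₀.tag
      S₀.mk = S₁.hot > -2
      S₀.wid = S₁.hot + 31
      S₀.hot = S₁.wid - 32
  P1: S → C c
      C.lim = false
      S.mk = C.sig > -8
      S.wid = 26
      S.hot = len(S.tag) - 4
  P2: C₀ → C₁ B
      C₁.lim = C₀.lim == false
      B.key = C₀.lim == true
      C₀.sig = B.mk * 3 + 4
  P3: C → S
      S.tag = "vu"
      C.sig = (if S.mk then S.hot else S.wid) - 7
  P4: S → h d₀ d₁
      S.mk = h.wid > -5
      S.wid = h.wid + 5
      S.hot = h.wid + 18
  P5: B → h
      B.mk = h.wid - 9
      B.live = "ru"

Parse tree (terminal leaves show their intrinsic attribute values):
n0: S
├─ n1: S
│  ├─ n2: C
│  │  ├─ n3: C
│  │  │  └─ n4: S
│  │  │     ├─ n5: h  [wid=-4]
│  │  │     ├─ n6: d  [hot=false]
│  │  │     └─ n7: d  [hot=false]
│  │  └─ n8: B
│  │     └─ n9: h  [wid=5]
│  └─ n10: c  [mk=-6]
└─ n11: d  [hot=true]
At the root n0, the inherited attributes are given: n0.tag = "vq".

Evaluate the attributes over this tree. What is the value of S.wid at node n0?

30

1. n0.tag = "vq"  [given at root]
2. n1.tag = "pvq"  ["p" ++ S₀.tag]
3. n2.lim = false  [false]
4. n3.lim = true  [C₀.lim == false]
5. n4.tag = "vu"  ["vu"]
6. n5.wid = -4  [terminal]
7. n6.hot = false  [terminal]
8. n7.hot = false  [terminal]
9. n4.mk = true  [h.wid > -5]
10. n4.wid = 1  [h.wid + 5]
11. n4.hot = 14  [h.wid + 18]
12. n3.sig = 7  [(if S.mk then S.hot else S.wid) - 7]
13. n8.key = false  [C₀.lim == true]
14. n9.wid = 5  [terminal]
15. n8.mk = -4  [h.wid - 9]
16. n8.live = "ru"  ["ru"]
17. n2.sig = -8  [B.mk * 3 + 4]
18. n10.mk = -6  [terminal]
19. n1.mk = false  [C.sig > -8]
20. n1.wid = 26  [26]
21. n1.hot = -1  [len(S.tag) - 4]
22. n11.hot = true  [terminal]
23. n0.mk = true  [S₁.hot > -2]
24. n0.wid = 30  [S₁.hot + 31]
25. n0.hot = -6  [S₁.wid - 32]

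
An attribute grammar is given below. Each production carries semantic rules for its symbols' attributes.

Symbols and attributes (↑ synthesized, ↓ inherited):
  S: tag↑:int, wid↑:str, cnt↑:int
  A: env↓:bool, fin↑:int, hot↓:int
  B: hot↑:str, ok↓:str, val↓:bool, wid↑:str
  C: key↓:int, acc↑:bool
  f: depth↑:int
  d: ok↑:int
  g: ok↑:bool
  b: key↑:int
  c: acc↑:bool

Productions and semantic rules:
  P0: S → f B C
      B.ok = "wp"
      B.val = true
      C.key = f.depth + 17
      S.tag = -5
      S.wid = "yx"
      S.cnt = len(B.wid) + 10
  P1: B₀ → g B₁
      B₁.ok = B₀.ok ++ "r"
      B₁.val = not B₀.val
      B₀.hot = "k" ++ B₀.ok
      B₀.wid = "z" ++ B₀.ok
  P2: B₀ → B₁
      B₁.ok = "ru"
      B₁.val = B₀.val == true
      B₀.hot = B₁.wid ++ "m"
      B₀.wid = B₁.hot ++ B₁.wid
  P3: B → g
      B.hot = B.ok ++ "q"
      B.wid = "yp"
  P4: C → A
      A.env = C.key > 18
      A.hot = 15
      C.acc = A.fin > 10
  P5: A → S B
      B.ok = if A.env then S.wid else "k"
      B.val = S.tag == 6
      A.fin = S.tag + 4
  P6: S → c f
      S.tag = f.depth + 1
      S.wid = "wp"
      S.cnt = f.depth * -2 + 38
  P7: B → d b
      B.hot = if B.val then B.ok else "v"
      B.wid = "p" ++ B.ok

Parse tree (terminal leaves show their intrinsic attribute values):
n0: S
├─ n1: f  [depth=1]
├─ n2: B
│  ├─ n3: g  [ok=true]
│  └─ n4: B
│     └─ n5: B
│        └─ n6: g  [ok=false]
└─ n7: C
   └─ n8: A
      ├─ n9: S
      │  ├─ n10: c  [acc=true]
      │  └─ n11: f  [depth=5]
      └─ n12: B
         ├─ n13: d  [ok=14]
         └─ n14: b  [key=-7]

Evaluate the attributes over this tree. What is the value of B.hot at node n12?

"k"

1. n1.depth = 1  [terminal]
2. n2.ok = "wp"  ["wp"]
3. n2.val = true  [true]
4. n3.ok = true  [terminal]
5. n4.ok = "wpr"  [B₀.ok ++ "r"]
6. n4.val = false  [not B₀.val]
7. n5.ok = "ru"  ["ru"]
8. n5.val = false  [B₀.val == true]
9. n6.ok = false  [terminal]
10. n5.hot = "ruq"  [B.ok ++ "q"]
11. n5.wid = "yp"  ["yp"]
12. n4.hot = "ypm"  [B₁.wid ++ "m"]
13. n4.wid = "ruqyp"  [B₁.hot ++ B₁.wid]
14. n2.hot = "kwp"  ["k" ++ B₀.ok]
15. n2.wid = "zwp"  ["z" ++ B₀.ok]
16. n7.key = 18  [f.depth + 17]
17. n8.env = false  [C.key > 18]
18. n8.hot = 15  [15]
19. n10.acc = true  [terminal]
20. n11.depth = 5  [terminal]
21. n9.tag = 6  [f.depth + 1]
22. n9.wid = "wp"  ["wp"]
23. n9.cnt = 28  [f.depth * -2 + 38]
24. n12.ok = "k"  [if A.env then S.wid else "k"]
25. n12.val = true  [S.tag == 6]
26. n13.ok = 14  [terminal]
27. n14.key = -7  [terminal]
28. n12.hot = "k"  [if B.val then B.ok else "v"]
29. n12.wid = "pk"  ["p" ++ B.ok]
30. n8.fin = 10  [S.tag + 4]
31. n7.acc = false  [A.fin > 10]
32. n0.tag = -5  [-5]
33. n0.wid = "yx"  ["yx"]
34. n0.cnt = 13  [len(B.wid) + 10]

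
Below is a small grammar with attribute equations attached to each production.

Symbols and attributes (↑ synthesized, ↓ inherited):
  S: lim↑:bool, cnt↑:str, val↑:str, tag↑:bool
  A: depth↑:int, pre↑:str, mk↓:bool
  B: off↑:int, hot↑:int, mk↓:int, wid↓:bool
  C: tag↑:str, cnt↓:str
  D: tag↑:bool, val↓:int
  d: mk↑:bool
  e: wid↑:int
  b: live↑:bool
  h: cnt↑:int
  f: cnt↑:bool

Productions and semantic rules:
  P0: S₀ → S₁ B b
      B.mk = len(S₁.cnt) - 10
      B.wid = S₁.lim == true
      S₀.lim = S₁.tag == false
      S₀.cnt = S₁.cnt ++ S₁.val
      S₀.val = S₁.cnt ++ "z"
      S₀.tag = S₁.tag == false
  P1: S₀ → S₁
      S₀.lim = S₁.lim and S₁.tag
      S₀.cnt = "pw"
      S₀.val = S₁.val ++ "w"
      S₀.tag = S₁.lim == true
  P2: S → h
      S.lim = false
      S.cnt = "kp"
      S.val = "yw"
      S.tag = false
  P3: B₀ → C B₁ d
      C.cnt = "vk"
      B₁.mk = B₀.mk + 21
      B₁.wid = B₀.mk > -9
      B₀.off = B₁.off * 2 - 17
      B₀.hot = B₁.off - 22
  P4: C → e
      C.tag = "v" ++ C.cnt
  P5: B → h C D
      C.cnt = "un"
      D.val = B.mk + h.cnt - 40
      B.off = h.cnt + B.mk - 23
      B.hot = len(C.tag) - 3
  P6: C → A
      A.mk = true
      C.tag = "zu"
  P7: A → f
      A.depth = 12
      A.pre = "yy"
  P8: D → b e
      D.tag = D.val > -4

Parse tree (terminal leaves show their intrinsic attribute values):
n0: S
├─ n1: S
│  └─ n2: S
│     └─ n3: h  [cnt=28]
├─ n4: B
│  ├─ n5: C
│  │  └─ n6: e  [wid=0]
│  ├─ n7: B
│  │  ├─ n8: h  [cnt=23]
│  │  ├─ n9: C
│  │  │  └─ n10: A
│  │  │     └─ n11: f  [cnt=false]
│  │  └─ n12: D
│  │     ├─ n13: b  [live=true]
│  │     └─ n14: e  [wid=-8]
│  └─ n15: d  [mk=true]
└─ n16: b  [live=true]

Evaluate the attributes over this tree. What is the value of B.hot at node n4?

1. n3.cnt = 28  [terminal]
2. n2.lim = false  [false]
3. n2.cnt = "kp"  ["kp"]
4. n2.val = "yw"  ["yw"]
5. n2.tag = false  [false]
6. n1.lim = false  [S₁.lim and S₁.tag]
7. n1.cnt = "pw"  ["pw"]
8. n1.val = "yww"  [S₁.val ++ "w"]
9. n1.tag = false  [S₁.lim == true]
10. n4.mk = -8  [len(S₁.cnt) - 10]
11. n4.wid = false  [S₁.lim == true]
12. n5.cnt = "vk"  ["vk"]
13. n6.wid = 0  [terminal]
14. n5.tag = "vvk"  ["v" ++ C.cnt]
15. n7.mk = 13  [B₀.mk + 21]
16. n7.wid = true  [B₀.mk > -9]
17. n8.cnt = 23  [terminal]
18. n9.cnt = "un"  ["un"]
19. n10.mk = true  [true]
20. n11.cnt = false  [terminal]
21. n10.depth = 12  [12]
22. n10.pre = "yy"  ["yy"]
23. n9.tag = "zu"  ["zu"]
24. n12.val = -4  [B.mk + h.cnt - 40]
25. n13.live = true  [terminal]
26. n14.wid = -8  [terminal]
27. n12.tag = false  [D.val > -4]
28. n7.off = 13  [h.cnt + B.mk - 23]
29. n7.hot = -1  [len(C.tag) - 3]
30. n15.mk = true  [terminal]
31. n4.off = 9  [B₁.off * 2 - 17]
32. n4.hot = -9  [B₁.off - 22]
33. n16.live = true  [terminal]
34. n0.lim = true  [S₁.tag == false]
35. n0.cnt = "pwyww"  [S₁.cnt ++ S₁.val]
36. n0.val = "pwz"  [S₁.cnt ++ "z"]
37. n0.tag = true  [S₁.tag == false]

-9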